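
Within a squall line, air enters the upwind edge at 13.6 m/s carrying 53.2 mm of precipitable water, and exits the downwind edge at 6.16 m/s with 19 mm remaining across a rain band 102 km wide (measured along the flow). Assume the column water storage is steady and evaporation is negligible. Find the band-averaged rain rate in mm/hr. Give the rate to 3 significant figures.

Column moisture flux per unit crosswind length is F = V × PW.
Inflow: F_in = 13.6 × 53.2 = 723.52 mm·m/s
Outflow: F_out = 6.16 × 19 = 117.04 mm·m/s
Steady-state rate R = (F_in − F_out)/L = (723.52 − 117.04) / 102000 m = 5.946e-03 mm/s.
R = 5.946e-03 × 3600 = 21.4 mm/hr.

R ≈ 21.4 mm/hr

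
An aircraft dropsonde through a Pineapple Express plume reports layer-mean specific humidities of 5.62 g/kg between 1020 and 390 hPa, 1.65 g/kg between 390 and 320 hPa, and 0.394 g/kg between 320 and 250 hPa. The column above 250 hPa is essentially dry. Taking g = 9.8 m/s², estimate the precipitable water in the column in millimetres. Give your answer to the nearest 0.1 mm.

PW ≈ 37.6 mm

Precipitable water is the column-integrated vapour mass per unit area: PW = (1/g) Σ q̄ Δp, with q in kg/kg and Δp in Pa (1 kg/m² of water = 1 mm).
Layer 1020–390 hPa: Δp = 630 hPa = 63000 Pa, q̄ = 0.00562 kg/kg → 0.00562 × 63000 / 9.8 = 36.13 mm
Layer 390–320 hPa: Δp = 70 hPa = 7000 Pa, q̄ = 0.00165 kg/kg → 0.00165 × 7000 / 9.8 = 1.18 mm
Layer 320–250 hPa: Δp = 70 hPa = 7000 Pa, q̄ = 0.000394 kg/kg → 0.000394 × 7000 / 9.8 = 0.28 mm
PW = 36.13 + 1.18 + 0.28 = 37.59 ≈ 37.6 mm.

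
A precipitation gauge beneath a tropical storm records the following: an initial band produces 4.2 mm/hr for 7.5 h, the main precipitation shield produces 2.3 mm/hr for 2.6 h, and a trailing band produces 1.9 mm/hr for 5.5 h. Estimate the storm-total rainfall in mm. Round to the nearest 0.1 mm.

Total = Σ Rᵢ Δtᵢ = 4.2 × 7.5 + 2.3 × 2.6 + 1.9 × 5.5
      = 31.5 + 5.98 + 10.45 = 47.9 mm.

total ≈ 47.9 mm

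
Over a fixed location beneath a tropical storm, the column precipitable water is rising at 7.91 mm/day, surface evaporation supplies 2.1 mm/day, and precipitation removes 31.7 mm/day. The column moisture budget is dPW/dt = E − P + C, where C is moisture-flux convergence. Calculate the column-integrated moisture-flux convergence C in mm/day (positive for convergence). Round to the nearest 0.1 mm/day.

C ≈ 37.5 mm/day

dPW/dt = +7.91 mm/day.
C = dPW/dt − E + P = (+7.91) − 2.1 + 31.7 = 37.5 mm/day.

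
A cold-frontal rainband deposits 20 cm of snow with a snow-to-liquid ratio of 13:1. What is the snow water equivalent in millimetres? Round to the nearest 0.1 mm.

SWE ≈ 15.4 mm

SWE = snow depth / ratio = 20 cm / 13 = 1.538 cm = 15.4 mm.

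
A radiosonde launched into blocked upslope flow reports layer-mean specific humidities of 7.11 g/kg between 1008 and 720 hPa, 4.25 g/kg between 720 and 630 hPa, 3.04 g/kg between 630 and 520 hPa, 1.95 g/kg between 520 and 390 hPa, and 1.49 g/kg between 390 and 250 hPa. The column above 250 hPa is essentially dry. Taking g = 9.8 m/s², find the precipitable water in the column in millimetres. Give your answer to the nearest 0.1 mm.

Precipitable water is the column-integrated vapour mass per unit area: PW = (1/g) Σ q̄ Δp, with q in kg/kg and Δp in Pa (1 kg/m² of water = 1 mm).
Layer 1008–720 hPa: Δp = 288 hPa = 28800 Pa, q̄ = 0.00711 kg/kg → 0.00711 × 28800 / 9.8 = 20.89 mm
Layer 720–630 hPa: Δp = 90 hPa = 9000 Pa, q̄ = 0.00425 kg/kg → 0.00425 × 9000 / 9.8 = 3.90 mm
Layer 630–520 hPa: Δp = 110 hPa = 11000 Pa, q̄ = 0.00304 kg/kg → 0.00304 × 11000 / 9.8 = 3.41 mm
Layer 520–390 hPa: Δp = 130 hPa = 13000 Pa, q̄ = 0.00195 kg/kg → 0.00195 × 13000 / 9.8 = 2.59 mm
Layer 390–250 hPa: Δp = 140 hPa = 14000 Pa, q̄ = 0.00149 kg/kg → 0.00149 × 14000 / 9.8 = 2.13 mm
PW = 20.89 + 3.90 + 3.41 + 2.59 + 2.13 = 32.92 ≈ 32.9 mm.

PW ≈ 32.9 mm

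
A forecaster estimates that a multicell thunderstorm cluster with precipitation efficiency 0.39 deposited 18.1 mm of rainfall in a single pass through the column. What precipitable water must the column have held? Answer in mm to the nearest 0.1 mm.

PW = rainfall / ε = 18.1 / 0.39 = 46.4 mm.

PW ≈ 46.4 mm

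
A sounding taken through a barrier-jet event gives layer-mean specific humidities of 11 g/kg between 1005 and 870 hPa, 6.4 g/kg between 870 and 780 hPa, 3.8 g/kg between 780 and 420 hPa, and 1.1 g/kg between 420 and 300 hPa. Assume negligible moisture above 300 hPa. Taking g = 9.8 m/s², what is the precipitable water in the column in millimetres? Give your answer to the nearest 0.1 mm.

Precipitable water is the column-integrated vapour mass per unit area: PW = (1/g) Σ q̄ Δp, with q in kg/kg and Δp in Pa (1 kg/m² of water = 1 mm).
Layer 1005–870 hPa: Δp = 135 hPa = 13500 Pa, q̄ = 0.011 kg/kg → 0.011 × 13500 / 9.8 = 15.15 mm
Layer 870–780 hPa: Δp = 90 hPa = 9000 Pa, q̄ = 0.0064 kg/kg → 0.0064 × 9000 / 9.8 = 5.88 mm
Layer 780–420 hPa: Δp = 360 hPa = 36000 Pa, q̄ = 0.0038 kg/kg → 0.0038 × 36000 / 9.8 = 13.96 mm
Layer 420–300 hPa: Δp = 120 hPa = 12000 Pa, q̄ = 0.0011 kg/kg → 0.0011 × 12000 / 9.8 = 1.35 mm
PW = 15.15 + 5.88 + 13.96 + 1.35 = 36.34 ≈ 36.3 mm.

PW ≈ 36.3 mm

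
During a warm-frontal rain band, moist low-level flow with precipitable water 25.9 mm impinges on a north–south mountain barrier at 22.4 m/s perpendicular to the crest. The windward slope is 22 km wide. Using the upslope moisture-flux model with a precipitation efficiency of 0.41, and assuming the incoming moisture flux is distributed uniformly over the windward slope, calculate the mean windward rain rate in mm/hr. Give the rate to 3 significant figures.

Incoming column moisture flux per unit ridge length: F = V × PW = 22.4 × 25.9 = 580.16 mm·m/s.
Spread over the 22 km slope with efficiency ε = 0.41: R = ε·F/W = 0.41 × 580.16 / 22000 m = 1.081e-02 mm/s.
R = 1.081e-02 × 3600 = 38.9 mm/hr.

R ≈ 38.9 mm/hr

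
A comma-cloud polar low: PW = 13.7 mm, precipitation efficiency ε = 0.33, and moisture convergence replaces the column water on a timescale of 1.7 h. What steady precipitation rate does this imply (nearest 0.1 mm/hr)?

R ≈ 2.7 mm/hr

Each overturning extracts ε × PW = 0.33 × 13.7 = 4.521 mm.
Rate = ε·PW / τ = 4.521 / 1.7 h = 2.7 mm/hr.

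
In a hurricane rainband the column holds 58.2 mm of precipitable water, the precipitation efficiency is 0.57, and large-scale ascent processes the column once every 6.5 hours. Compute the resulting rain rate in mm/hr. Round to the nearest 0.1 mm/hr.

R ≈ 5.1 mm/hr

Each overturning extracts ε × PW = 0.57 × 58.2 = 33.174 mm.
Rate = ε·PW / τ = 33.174 / 6.5 h = 5.1 mm/hr.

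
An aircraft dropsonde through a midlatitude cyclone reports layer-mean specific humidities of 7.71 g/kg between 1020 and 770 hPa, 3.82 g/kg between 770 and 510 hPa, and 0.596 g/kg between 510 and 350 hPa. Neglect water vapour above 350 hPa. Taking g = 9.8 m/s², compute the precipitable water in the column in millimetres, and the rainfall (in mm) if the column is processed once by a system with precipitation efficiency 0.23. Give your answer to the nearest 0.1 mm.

Precipitable water is the column-integrated vapour mass per unit area: PW = (1/g) Σ q̄ Δp, with q in kg/kg and Δp in Pa (1 kg/m² of water = 1 mm).
Layer 1020–770 hPa: Δp = 250 hPa = 25000 Pa, q̄ = 0.00771 kg/kg → 0.00771 × 25000 / 9.8 = 19.67 mm
Layer 770–510 hPa: Δp = 260 hPa = 26000 Pa, q̄ = 0.00382 kg/kg → 0.00382 × 26000 / 9.8 = 10.13 mm
Layer 510–350 hPa: Δp = 160 hPa = 16000 Pa, q̄ = 0.000596 kg/kg → 0.000596 × 16000 / 9.8 = 0.97 mm
PW = 19.67 + 10.13 + 0.97 = 30.77 ≈ 30.8 mm.
Rainfall = ε × PW = 0.23 × 30.8 = 7.1 mm.

PW ≈ 30.8 mm; rainfall ≈ 7.1 mm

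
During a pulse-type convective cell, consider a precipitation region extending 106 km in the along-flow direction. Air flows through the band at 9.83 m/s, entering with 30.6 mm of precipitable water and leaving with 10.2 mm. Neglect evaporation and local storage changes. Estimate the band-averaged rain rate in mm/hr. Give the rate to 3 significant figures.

Column moisture flux per unit crosswind length is F = V × PW.
Inflow: F_in = 9.83 × 30.6 = 300.798 mm·m/s
Outflow: F_out = 9.83 × 10.2 = 100.266 mm·m/s
Steady-state rate R = (F_in − F_out)/L = (300.798 − 100.266) / 106000 m = 1.892e-03 mm/s.
R = 1.892e-03 × 3600 = 6.81 mm/hr.

R ≈ 6.81 mm/hr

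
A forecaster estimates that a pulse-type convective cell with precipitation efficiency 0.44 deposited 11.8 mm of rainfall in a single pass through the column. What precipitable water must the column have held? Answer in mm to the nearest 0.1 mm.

PW ≈ 26.8 mm

PW = rainfall / ε = 11.8 / 0.44 = 26.8 mm.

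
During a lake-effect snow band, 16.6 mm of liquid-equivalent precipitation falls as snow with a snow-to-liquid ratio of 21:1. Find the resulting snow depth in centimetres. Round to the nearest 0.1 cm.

Snow depth = liquid × ratio = 16.6 mm × 21 = 348.6 mm = 34.9 cm.

snow depth ≈ 34.9 cm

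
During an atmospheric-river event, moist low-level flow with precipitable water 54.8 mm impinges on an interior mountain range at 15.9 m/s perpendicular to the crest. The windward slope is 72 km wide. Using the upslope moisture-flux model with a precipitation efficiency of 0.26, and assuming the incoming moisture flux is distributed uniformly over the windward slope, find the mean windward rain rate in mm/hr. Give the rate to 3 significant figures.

R ≈ 11.3 mm/hr

Incoming column moisture flux per unit ridge length: F = V × PW = 15.9 × 54.8 = 871.32 mm·m/s.
Spread over the 72 km slope with efficiency ε = 0.26: R = ε·F/W = 0.26 × 871.32 / 72000 m = 3.146e-03 mm/s.
R = 3.146e-03 × 3600 = 11.3 mm/hr.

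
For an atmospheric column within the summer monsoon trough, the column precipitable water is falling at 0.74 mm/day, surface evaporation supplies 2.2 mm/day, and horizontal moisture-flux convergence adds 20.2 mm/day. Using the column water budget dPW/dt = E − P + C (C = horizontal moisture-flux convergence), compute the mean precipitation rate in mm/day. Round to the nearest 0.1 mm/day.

dPW/dt = -0.74 mm/day.
P = E + C − dPW/dt = 2.2 + (20.2) − (-0.74) = 23.1 mm/day.

P ≈ 23.1 mm/day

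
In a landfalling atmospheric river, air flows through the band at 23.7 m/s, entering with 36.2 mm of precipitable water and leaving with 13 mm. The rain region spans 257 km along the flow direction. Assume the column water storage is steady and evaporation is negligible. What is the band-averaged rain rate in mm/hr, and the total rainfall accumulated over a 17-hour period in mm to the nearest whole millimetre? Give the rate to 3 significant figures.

Column moisture flux per unit crosswind length is F = V × PW.
Inflow: F_in = 23.7 × 36.2 = 857.94 mm·m/s
Outflow: F_out = 23.7 × 13 = 308.1 mm·m/s
Steady-state rate R = (F_in − F_out)/L = (857.94 − 308.1) / 257000 m = 2.139e-03 mm/s.
R = 2.139e-03 × 3600 = 7.70 mm/hr.
Over 17 h: total = 7.70 × 17 = 130.9 ≈ 131 mm.

R ≈ 7.70 mm/hr; total ≈ 131 mm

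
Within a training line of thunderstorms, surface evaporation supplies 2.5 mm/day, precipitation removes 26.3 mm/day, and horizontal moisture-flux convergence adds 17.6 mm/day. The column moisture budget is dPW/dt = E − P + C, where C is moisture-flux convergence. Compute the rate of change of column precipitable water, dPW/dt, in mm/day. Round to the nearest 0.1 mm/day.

dPW/dt ≈ -6.2 mm/day

dPW/dt = E − P + C = 2.5 − 26.3 + (17.6) = -6.2 mm/day.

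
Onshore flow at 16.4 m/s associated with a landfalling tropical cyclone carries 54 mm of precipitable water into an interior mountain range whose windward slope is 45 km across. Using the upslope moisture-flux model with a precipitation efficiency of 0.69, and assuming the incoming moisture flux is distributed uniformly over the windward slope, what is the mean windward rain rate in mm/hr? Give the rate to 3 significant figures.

Incoming column moisture flux per unit ridge length: F = V × PW = 16.4 × 54 = 885.6 mm·m/s.
Spread over the 45 km slope with efficiency ε = 0.69: R = ε·F/W = 0.69 × 885.6 / 45000 m = 1.358e-02 mm/s.
R = 1.358e-02 × 3600 = 48.9 mm/hr.

R ≈ 48.9 mm/hr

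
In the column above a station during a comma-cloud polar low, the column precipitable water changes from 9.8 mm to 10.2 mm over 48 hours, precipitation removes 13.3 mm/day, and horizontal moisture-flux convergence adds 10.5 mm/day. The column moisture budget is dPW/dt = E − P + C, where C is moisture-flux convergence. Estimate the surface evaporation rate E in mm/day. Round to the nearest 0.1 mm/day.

dPW/dt = (10.2 − 9.8) mm / (48/24 day) = +0.200 mm/day.
E = dPW/dt + P − C = (+0.200) + 13.3 − (10.5) = 3.0 mm/day.

E ≈ 3.0 mm/day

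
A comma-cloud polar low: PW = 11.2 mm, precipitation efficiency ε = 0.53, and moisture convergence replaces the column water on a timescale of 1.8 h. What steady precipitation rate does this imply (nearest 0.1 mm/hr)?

R ≈ 3.3 mm/hr

Each overturning extracts ε × PW = 0.53 × 11.2 = 5.936 mm.
Rate = ε·PW / τ = 5.936 / 1.8 h = 3.3 mm/hr.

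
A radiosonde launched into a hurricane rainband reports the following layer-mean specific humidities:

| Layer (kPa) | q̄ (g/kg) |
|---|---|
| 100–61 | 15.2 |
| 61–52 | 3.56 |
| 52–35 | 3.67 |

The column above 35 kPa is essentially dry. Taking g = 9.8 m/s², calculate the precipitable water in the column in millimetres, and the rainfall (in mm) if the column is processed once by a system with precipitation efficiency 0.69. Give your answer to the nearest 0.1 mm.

Precipitable water is the column-integrated vapour mass per unit area: PW = (1/g) Σ q̄ Δp, with q in kg/kg and Δp in Pa (1 kg/m² of water = 1 mm).
Layer 100–61 kPa: Δp = 390 hPa = 39000 Pa, q̄ = 0.0152 kg/kg → 0.0152 × 39000 / 9.8 = 60.49 mm
Layer 61–52 kPa: Δp = 90 hPa = 9000 Pa, q̄ = 0.00356 kg/kg → 0.00356 × 9000 / 9.8 = 3.27 mm
Layer 52–35 kPa: Δp = 170 hPa = 17000 Pa, q̄ = 0.00367 kg/kg → 0.00367 × 17000 / 9.8 = 6.37 mm
PW = 60.49 + 3.27 + 6.37 = 70.13 ≈ 70.1 mm.
Rainfall = ε × PW = 0.69 × 70.1 = 48.4 mm.

PW ≈ 70.1 mm; rainfall ≈ 48.4 mm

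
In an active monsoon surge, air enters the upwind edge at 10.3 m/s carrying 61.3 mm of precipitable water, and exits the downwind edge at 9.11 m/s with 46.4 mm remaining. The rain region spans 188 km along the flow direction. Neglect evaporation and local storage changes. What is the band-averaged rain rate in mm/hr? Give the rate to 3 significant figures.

R ≈ 4.00 mm/hr

Column moisture flux per unit crosswind length is F = V × PW.
Inflow: F_in = 10.3 × 61.3 = 631.39 mm·m/s
Outflow: F_out = 9.11 × 46.4 = 422.704 mm·m/s
Steady-state rate R = (F_in − F_out)/L = (631.39 − 422.704) / 188000 m = 1.110e-03 mm/s.
R = 1.110e-03 × 3600 = 4.00 mm/hr.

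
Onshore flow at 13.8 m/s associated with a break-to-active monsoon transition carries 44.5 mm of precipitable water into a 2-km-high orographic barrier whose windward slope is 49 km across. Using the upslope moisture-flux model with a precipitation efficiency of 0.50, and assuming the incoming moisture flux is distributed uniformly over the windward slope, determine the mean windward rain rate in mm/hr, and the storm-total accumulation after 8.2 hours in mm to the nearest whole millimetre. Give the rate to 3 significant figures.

R ≈ 22.6 mm/hr; total ≈ 185 mm

Incoming column moisture flux per unit ridge length: F = V × PW = 13.8 × 44.5 = 614.1 mm·m/s.
Spread over the 49 km slope with efficiency ε = 0.50: R = ε·F/W = 0.50 × 614.1 / 49000 m = 6.266e-03 mm/s.
R = 6.266e-03 × 3600 = 22.6 mm/hr.
Over 8.2 h: total = 22.6 × 8.2 = 185.32 ≈ 185 mm.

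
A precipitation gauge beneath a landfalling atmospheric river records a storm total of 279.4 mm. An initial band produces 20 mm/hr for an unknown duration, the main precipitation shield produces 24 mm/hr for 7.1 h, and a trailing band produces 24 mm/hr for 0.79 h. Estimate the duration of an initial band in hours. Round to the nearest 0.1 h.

Known phases: 24 × 7.1 + 24 × 0.79 = 170.4 + 18.96 = 189.36 mm.
Remaining depth = 279.4 − 189.36 = 90.04 mm.
Duration = 90.04 / 20 = 4.5 h.

duration ≈ 4.5 h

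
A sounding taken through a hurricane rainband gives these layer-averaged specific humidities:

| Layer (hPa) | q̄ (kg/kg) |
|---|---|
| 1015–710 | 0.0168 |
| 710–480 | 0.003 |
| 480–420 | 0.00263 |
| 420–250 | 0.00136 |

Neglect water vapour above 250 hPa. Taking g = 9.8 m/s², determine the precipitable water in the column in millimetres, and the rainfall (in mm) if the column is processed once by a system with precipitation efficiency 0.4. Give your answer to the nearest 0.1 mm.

PW ≈ 63.3 mm; rainfall ≈ 25.3 mm

Precipitable water is the column-integrated vapour mass per unit area: PW = (1/g) Σ q̄ Δp, with q in kg/kg and Δp in Pa (1 kg/m² of water = 1 mm).
Layer 1015–710 hPa: Δp = 305 hPa = 30500 Pa, q̄ = 0.0168 kg/kg → 0.0168 × 30500 / 9.8 = 52.29 mm
Layer 710–480 hPa: Δp = 230 hPa = 23000 Pa, q̄ = 0.003 kg/kg → 0.003 × 23000 / 9.8 = 7.04 mm
Layer 480–420 hPa: Δp = 60 hPa = 6000 Pa, q̄ = 0.00263 kg/kg → 0.00263 × 6000 / 9.8 = 1.61 mm
Layer 420–250 hPa: Δp = 170 hPa = 17000 Pa, q̄ = 0.00136 kg/kg → 0.00136 × 17000 / 9.8 = 2.36 mm
PW = 52.29 + 7.04 + 1.61 + 2.36 = 63.30 ≈ 63.3 mm.
Rainfall = ε × PW = 0.4 × 63.3 = 25.3 mm.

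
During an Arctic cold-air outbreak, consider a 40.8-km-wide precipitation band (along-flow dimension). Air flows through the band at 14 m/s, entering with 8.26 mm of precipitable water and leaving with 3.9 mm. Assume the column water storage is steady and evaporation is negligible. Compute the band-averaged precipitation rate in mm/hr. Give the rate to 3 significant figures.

Column moisture flux per unit crosswind length is F = V × PW.
Inflow: F_in = 14 × 8.26 = 115.64 mm·m/s
Outflow: F_out = 14 × 3.9 = 54.6 mm·m/s
Steady-state rate R = (F_in − F_out)/L = (115.64 − 54.6) / 40800 m = 1.496e-03 mm/s.
R = 1.496e-03 × 3600 = 5.39 mm/hr.

R ≈ 5.39 mm/hr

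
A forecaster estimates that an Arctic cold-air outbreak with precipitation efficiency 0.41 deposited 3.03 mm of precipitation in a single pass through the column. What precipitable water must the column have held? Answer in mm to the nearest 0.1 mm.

PW ≈ 7.4 mm

PW = precipitation / ε = 3.03 / 0.41 = 7.4 mm.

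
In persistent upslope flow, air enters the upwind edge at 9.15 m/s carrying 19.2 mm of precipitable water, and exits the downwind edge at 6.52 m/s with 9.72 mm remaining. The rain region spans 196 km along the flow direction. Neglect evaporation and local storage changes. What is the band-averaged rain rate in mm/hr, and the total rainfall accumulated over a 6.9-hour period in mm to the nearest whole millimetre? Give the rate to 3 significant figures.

Column moisture flux per unit crosswind length is F = V × PW.
Inflow: F_in = 9.15 × 19.2 = 175.68 mm·m/s
Outflow: F_out = 6.52 × 9.72 = 63.3744 mm·m/s
Steady-state rate R = (F_in − F_out)/L = (175.68 − 63.3744) / 196000 m = 5.730e-04 mm/s.
R = 5.730e-04 × 3600 = 2.06 mm/hr.
Over 6.9 h: total = 2.06 × 6.9 = 14.214 ≈ 14 mm.

R ≈ 2.06 mm/hr; total ≈ 14 mm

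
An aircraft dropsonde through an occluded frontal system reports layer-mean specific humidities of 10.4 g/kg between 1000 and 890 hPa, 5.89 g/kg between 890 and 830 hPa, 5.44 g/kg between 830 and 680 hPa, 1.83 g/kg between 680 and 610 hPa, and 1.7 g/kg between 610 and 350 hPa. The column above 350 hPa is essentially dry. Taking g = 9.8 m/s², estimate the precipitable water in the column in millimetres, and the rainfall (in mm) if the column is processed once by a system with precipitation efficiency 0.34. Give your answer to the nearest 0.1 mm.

Precipitable water is the column-integrated vapour mass per unit area: PW = (1/g) Σ q̄ Δp, with q in kg/kg and Δp in Pa (1 kg/m² of water = 1 mm).
Layer 1000–890 hPa: Δp = 110 hPa = 11000 Pa, q̄ = 0.0104 kg/kg → 0.0104 × 11000 / 9.8 = 11.67 mm
Layer 890–830 hPa: Δp = 60 hPa = 6000 Pa, q̄ = 0.00589 kg/kg → 0.00589 × 6000 / 9.8 = 3.61 mm
Layer 830–680 hPa: Δp = 150 hPa = 15000 Pa, q̄ = 0.00544 kg/kg → 0.00544 × 15000 / 9.8 = 8.33 mm
Layer 680–610 hPa: Δp = 70 hPa = 7000 Pa, q̄ = 0.00183 kg/kg → 0.00183 × 7000 / 9.8 = 1.31 mm
Layer 610–350 hPa: Δp = 260 hPa = 26000 Pa, q̄ = 0.0017 kg/kg → 0.0017 × 26000 / 9.8 = 4.51 mm
PW = 11.67 + 3.61 + 8.33 + 1.31 + 4.51 = 29.43 ≈ 29.4 mm.
Rainfall = ε × PW = 0.34 × 29.4 = 10.0 mm.

PW ≈ 29.4 mm; rainfall ≈ 10.0 mm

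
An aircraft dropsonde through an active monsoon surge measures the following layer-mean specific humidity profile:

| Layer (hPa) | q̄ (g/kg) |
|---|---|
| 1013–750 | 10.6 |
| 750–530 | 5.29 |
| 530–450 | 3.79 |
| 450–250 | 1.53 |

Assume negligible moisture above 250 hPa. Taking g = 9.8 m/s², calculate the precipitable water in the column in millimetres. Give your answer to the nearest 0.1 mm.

Precipitable water is the column-integrated vapour mass per unit area: PW = (1/g) Σ q̄ Δp, with q in kg/kg and Δp in Pa (1 kg/m² of water = 1 mm).
Layer 1013–750 hPa: Δp = 263 hPa = 26300 Pa, q̄ = 0.0106 kg/kg → 0.0106 × 26300 / 9.8 = 28.45 mm
Layer 750–530 hPa: Δp = 220 hPa = 22000 Pa, q̄ = 0.00529 kg/kg → 0.00529 × 22000 / 9.8 = 11.88 mm
Layer 530–450 hPa: Δp = 80 hPa = 8000 Pa, q̄ = 0.00379 kg/kg → 0.00379 × 8000 / 9.8 = 3.09 mm
Layer 450–250 hPa: Δp = 200 hPa = 20000 Pa, q̄ = 0.00153 kg/kg → 0.00153 × 20000 / 9.8 = 3.12 mm
PW = 28.45 + 11.88 + 3.09 + 3.12 = 46.54 ≈ 46.5 mm.

PW ≈ 46.5 mm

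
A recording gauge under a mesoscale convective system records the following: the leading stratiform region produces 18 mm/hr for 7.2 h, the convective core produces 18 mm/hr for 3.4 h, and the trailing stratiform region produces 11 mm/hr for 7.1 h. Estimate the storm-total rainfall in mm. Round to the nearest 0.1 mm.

total ≈ 268.9 mm

Total = Σ Rᵢ Δtᵢ = 18 × 7.2 + 18 × 3.4 + 11 × 7.1
      = 129.6 + 61.2 + 78.1 = 268.9 mm.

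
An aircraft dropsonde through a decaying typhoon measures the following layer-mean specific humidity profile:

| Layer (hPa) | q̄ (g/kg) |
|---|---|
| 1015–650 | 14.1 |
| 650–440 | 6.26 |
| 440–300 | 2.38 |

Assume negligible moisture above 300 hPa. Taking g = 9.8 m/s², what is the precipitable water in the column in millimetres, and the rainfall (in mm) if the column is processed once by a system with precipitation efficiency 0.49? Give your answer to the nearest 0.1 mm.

Precipitable water is the column-integrated vapour mass per unit area: PW = (1/g) Σ q̄ Δp, with q in kg/kg and Δp in Pa (1 kg/m² of water = 1 mm).
Layer 1015–650 hPa: Δp = 365 hPa = 36500 Pa, q̄ = 0.0141 kg/kg → 0.0141 × 36500 / 9.8 = 52.52 mm
Layer 650–440 hPa: Δp = 210 hPa = 21000 Pa, q̄ = 0.00626 kg/kg → 0.00626 × 21000 / 9.8 = 13.41 mm
Layer 440–300 hPa: Δp = 140 hPa = 14000 Pa, q̄ = 0.00238 kg/kg → 0.00238 × 14000 / 9.8 = 3.40 mm
PW = 52.52 + 13.41 + 3.40 = 69.33 ≈ 69.3 mm.
Rainfall = ε × PW = 0.49 × 69.3 = 34.0 mm.

PW ≈ 69.3 mm; rainfall ≈ 34.0 mm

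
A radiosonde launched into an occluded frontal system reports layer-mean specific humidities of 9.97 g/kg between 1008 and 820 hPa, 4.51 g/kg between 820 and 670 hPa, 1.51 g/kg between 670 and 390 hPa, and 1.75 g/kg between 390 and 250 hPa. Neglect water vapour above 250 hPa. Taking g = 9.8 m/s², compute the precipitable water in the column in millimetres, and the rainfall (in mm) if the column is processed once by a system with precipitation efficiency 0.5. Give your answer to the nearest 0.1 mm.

PW ≈ 32.8 mm; rainfall ≈ 16.4 mm

Precipitable water is the column-integrated vapour mass per unit area: PW = (1/g) Σ q̄ Δp, with q in kg/kg and Δp in Pa (1 kg/m² of water = 1 mm).
Layer 1008–820 hPa: Δp = 188 hPa = 18800 Pa, q̄ = 0.00997 kg/kg → 0.00997 × 18800 / 9.8 = 19.13 mm
Layer 820–670 hPa: Δp = 150 hPa = 15000 Pa, q̄ = 0.00451 kg/kg → 0.00451 × 15000 / 9.8 = 6.90 mm
Layer 670–390 hPa: Δp = 280 hPa = 28000 Pa, q̄ = 0.00151 kg/kg → 0.00151 × 28000 / 9.8 = 4.31 mm
Layer 390–250 hPa: Δp = 140 hPa = 14000 Pa, q̄ = 0.00175 kg/kg → 0.00175 × 14000 / 9.8 = 2.50 mm
PW = 19.13 + 6.90 + 4.31 + 2.50 = 32.84 ≈ 32.8 mm.
Rainfall = ε × PW = 0.5 × 32.8 = 16.4 mm.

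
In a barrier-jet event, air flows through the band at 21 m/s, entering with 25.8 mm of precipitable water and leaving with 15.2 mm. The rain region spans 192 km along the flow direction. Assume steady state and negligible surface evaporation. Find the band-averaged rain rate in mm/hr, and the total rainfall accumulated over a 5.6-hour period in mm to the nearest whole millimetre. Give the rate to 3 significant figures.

Column moisture flux per unit crosswind length is F = V × PW.
Inflow: F_in = 21 × 25.8 = 541.8 mm·m/s
Outflow: F_out = 21 × 15.2 = 319.2 mm·m/s
Steady-state rate R = (F_in − F_out)/L = (541.8 − 319.2) / 192000 m = 1.159e-03 mm/s.
R = 1.159e-03 × 3600 = 4.17 mm/hr.
Over 5.6 h: total = 4.17 × 5.6 = 23.352 ≈ 23 mm.

R ≈ 4.17 mm/hr; total ≈ 23 mm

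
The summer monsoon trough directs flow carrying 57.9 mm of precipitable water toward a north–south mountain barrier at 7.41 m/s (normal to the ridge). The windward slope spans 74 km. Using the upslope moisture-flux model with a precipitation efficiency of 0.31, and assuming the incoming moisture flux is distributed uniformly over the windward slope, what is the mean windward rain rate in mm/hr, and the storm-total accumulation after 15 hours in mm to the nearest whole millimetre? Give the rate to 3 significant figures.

Incoming column moisture flux per unit ridge length: F = V × PW = 7.41 × 57.9 = 429.039 mm·m/s.
Spread over the 74 km slope with efficiency ε = 0.31: R = ε·F/W = 0.31 × 429.039 / 74000 m = 1.797e-03 mm/s.
R = 1.797e-03 × 3600 = 6.47 mm/hr.
Over 15 h: total = 6.47 × 15 = 97.05 ≈ 97 mm.

R ≈ 6.47 mm/hr; total ≈ 97 mm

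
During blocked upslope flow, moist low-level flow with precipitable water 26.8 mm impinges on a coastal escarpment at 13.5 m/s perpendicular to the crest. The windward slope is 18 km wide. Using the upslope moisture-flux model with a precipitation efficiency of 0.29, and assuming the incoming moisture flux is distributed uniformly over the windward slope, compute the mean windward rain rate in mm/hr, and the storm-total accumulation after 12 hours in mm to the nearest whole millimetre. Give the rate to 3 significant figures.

Incoming column moisture flux per unit ridge length: F = V × PW = 13.5 × 26.8 = 361.8 mm·m/s.
Spread over the 18 km slope with efficiency ε = 0.29: R = ε·F/W = 0.29 × 361.8 / 18000 m = 5.829e-03 mm/s.
R = 5.829e-03 × 3600 = 21.0 mm/hr.
Over 12 h: total = 21.0 × 12 = 252 mm.

R ≈ 21.0 mm/hr; total ≈ 252 mm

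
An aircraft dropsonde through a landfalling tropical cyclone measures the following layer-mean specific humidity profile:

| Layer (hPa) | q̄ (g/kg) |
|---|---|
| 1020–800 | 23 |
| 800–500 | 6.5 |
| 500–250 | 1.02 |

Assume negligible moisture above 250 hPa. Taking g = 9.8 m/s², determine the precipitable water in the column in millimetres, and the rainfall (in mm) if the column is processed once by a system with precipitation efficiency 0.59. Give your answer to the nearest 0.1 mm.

PW ≈ 74.1 mm; rainfall ≈ 43.7 mm

Precipitable water is the column-integrated vapour mass per unit area: PW = (1/g) Σ q̄ Δp, with q in kg/kg and Δp in Pa (1 kg/m² of water = 1 mm).
Layer 1020–800 hPa: Δp = 220 hPa = 22000 Pa, q̄ = 0.023 kg/kg → 0.023 × 22000 / 9.8 = 51.63 mm
Layer 800–500 hPa: Δp = 300 hPa = 30000 Pa, q̄ = 0.0065 kg/kg → 0.0065 × 30000 / 9.8 = 19.90 mm
Layer 500–250 hPa: Δp = 250 hPa = 25000 Pa, q̄ = 0.00102 kg/kg → 0.00102 × 25000 / 9.8 = 2.60 mm
PW = 51.63 + 19.90 + 2.60 = 74.13 ≈ 74.1 mm.
Rainfall = ε × PW = 0.59 × 74.1 = 43.7 mm.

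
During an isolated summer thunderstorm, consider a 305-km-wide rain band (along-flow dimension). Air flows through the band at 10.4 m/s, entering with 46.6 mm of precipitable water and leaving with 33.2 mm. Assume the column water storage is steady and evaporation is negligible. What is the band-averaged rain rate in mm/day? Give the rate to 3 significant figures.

R ≈ 39.5 mm/day

Column moisture flux per unit crosswind length is F = V × PW.
Inflow: F_in = 10.4 × 46.6 = 484.64 mm·m/s
Outflow: F_out = 10.4 × 33.2 = 345.28 mm·m/s
Steady-state rate R = (F_in − F_out)/L = (484.64 − 345.28) / 305000 m = 4.569e-04 mm/s.
R = 4.569e-04 × 3600 × 24 = 39.5 mm/day.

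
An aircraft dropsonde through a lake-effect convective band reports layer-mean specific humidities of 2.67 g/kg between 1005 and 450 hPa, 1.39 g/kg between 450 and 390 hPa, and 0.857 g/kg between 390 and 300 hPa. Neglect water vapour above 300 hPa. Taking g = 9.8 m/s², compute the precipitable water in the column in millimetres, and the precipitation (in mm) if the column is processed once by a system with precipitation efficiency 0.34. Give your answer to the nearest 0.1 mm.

PW ≈ 16.8 mm; precipitation ≈ 5.7 mm

Precipitable water is the column-integrated vapour mass per unit area: PW = (1/g) Σ q̄ Δp, with q in kg/kg and Δp in Pa (1 kg/m² of water = 1 mm).
Layer 1005–450 hPa: Δp = 555 hPa = 55500 Pa, q̄ = 0.00267 kg/kg → 0.00267 × 55500 / 9.8 = 15.12 mm
Layer 450–390 hPa: Δp = 60 hPa = 6000 Pa, q̄ = 0.00139 kg/kg → 0.00139 × 6000 / 9.8 = 0.85 mm
Layer 390–300 hPa: Δp = 90 hPa = 9000 Pa, q̄ = 0.000857 kg/kg → 0.000857 × 9000 / 9.8 = 0.79 mm
PW = 15.12 + 0.85 + 0.79 = 16.76 ≈ 16.8 mm.
Precipitation = ε × PW = 0.34 × 16.8 = 5.7 mm.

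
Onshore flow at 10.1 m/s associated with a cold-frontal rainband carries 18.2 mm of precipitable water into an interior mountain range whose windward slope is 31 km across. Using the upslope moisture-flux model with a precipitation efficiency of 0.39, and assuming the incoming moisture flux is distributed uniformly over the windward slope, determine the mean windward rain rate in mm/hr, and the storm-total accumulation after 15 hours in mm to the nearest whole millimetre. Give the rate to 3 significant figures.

Incoming column moisture flux per unit ridge length: F = V × PW = 10.1 × 18.2 = 183.82 mm·m/s.
Spread over the 31 km slope with efficiency ε = 0.39: R = ε·F/W = 0.39 × 183.82 / 31000 m = 2.313e-03 mm/s.
R = 2.313e-03 × 3600 = 8.33 mm/hr.
Over 15 h: total = 8.33 × 15 = 124.95 ≈ 125 mm.

R ≈ 8.33 mm/hr; total ≈ 125 mm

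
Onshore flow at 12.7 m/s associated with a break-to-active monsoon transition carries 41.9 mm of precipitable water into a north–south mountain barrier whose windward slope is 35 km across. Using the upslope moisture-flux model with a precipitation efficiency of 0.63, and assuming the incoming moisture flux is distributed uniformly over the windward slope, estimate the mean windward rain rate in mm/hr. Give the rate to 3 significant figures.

R ≈ 34.5 mm/hr

Incoming column moisture flux per unit ridge length: F = V × PW = 12.7 × 41.9 = 532.13 mm·m/s.
Spread over the 35 km slope with efficiency ε = 0.63: R = ε·F/W = 0.63 × 532.13 / 35000 m = 9.578e-03 mm/s.
R = 9.578e-03 × 3600 = 34.5 mm/hr.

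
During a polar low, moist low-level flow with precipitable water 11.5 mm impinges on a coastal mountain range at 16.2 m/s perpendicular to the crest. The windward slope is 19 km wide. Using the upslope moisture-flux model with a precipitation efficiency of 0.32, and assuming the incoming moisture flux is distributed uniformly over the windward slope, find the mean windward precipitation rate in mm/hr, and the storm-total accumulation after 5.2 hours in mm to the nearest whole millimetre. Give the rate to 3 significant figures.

Incoming column moisture flux per unit ridge length: F = V × PW = 16.2 × 11.5 = 186.3 mm·m/s.
Spread over the 19 km slope with efficiency ε = 0.32: R = ε·F/W = 0.32 × 186.3 / 19000 m = 3.138e-03 mm/s.
R = 3.138e-03 × 3600 = 11.3 mm/hr.
Over 5.2 h: total = 11.3 × 5.2 = 58.76 ≈ 59 mm.

R ≈ 11.3 mm/hr; total ≈ 59 mm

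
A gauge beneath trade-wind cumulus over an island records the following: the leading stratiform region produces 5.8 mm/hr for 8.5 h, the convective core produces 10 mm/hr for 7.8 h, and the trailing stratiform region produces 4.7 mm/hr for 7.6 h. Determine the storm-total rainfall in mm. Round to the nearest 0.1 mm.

Total = Σ Rᵢ Δtᵢ = 5.8 × 8.5 + 10 × 7.8 + 4.7 × 7.6
      = 49.3 + 78 + 35.72 = 163.0 mm.

total ≈ 163.0 mm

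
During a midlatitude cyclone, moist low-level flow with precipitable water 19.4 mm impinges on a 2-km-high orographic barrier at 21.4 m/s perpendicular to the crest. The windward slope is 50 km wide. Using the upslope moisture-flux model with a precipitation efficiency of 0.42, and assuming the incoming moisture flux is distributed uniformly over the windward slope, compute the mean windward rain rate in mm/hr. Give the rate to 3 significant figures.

R ≈ 12.6 mm/hr

Incoming column moisture flux per unit ridge length: F = V × PW = 21.4 × 19.4 = 415.16 mm·m/s.
Spread over the 50 km slope with efficiency ε = 0.42: R = ε·F/W = 0.42 × 415.16 / 50000 m = 3.487e-03 mm/s.
R = 3.487e-03 × 3600 = 12.6 mm/hr.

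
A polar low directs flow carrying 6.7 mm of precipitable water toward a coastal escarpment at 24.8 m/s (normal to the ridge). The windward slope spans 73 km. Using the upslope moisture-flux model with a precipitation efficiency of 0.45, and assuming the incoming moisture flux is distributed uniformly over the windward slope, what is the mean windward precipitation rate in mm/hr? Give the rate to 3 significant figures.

Incoming column moisture flux per unit ridge length: F = V × PW = 24.8 × 6.7 = 166.16 mm·m/s.
Spread over the 73 km slope with efficiency ε = 0.45: R = ε·F/W = 0.45 × 166.16 / 73000 m = 1.024e-03 mm/s.
R = 1.024e-03 × 3600 = 3.69 mm/hr.

R ≈ 3.69 mm/hr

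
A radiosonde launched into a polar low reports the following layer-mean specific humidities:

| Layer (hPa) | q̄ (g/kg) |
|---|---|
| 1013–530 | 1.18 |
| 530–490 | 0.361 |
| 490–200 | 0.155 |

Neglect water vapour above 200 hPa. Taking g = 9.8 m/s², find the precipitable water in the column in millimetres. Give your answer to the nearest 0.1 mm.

PW ≈ 6.4 mm

Precipitable water is the column-integrated vapour mass per unit area: PW = (1/g) Σ q̄ Δp, with q in kg/kg and Δp in Pa (1 kg/m² of water = 1 mm).
Layer 1013–530 hPa: Δp = 483 hPa = 48300 Pa, q̄ = 0.00118 kg/kg → 0.00118 × 48300 / 9.8 = 5.82 mm
Layer 530–490 hPa: Δp = 40 hPa = 4000 Pa, q̄ = 0.000361 kg/kg → 0.000361 × 4000 / 9.8 = 0.15 mm
Layer 490–200 hPa: Δp = 290 hPa = 29000 Pa, q̄ = 0.000155 kg/kg → 0.000155 × 29000 / 9.8 = 0.46 mm
PW = 5.82 + 0.15 + 0.46 = 6.43 ≈ 6.4 mm.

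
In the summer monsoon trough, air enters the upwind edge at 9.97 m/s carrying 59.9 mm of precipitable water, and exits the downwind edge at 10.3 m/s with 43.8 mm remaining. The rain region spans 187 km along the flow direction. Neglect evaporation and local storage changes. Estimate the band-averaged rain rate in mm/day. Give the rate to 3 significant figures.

Column moisture flux per unit crosswind length is F = V × PW.
Inflow: F_in = 9.97 × 59.9 = 597.203 mm·m/s
Outflow: F_out = 10.3 × 43.8 = 451.14 mm·m/s
Steady-state rate R = (F_in − F_out)/L = (597.203 − 451.14) / 187000 m = 7.811e-04 mm/s.
R = 7.811e-04 × 3600 × 24 = 67.5 mm/day.

R ≈ 67.5 mm/day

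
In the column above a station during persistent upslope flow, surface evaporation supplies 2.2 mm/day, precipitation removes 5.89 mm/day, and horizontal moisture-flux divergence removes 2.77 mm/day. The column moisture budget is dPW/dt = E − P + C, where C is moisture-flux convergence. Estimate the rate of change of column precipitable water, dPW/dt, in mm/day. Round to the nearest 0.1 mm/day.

dPW/dt ≈ -6.5 mm/day

dPW/dt = E − P + C = 2.2 − 5.89 + (-2.77) = -6.5 mm/day.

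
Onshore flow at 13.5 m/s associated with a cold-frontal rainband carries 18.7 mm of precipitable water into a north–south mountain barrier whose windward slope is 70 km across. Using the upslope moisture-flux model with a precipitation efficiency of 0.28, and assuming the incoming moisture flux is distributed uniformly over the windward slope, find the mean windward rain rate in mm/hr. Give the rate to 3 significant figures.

Incoming column moisture flux per unit ridge length: F = V × PW = 13.5 × 18.7 = 252.45 mm·m/s.
Spread over the 70 km slope with efficiency ε = 0.28: R = ε·F/W = 0.28 × 252.45 / 70000 m = 1.010e-03 mm/s.
R = 1.010e-03 × 3600 = 3.64 mm/hr.

R ≈ 3.64 mm/hr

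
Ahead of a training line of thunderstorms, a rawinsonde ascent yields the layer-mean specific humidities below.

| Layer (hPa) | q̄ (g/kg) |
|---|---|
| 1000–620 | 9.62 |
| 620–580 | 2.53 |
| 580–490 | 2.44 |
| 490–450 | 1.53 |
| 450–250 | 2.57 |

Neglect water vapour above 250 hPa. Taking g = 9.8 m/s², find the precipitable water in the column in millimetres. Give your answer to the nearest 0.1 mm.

PW ≈ 46.4 mm

Precipitable water is the column-integrated vapour mass per unit area: PW = (1/g) Σ q̄ Δp, with q in kg/kg and Δp in Pa (1 kg/m² of water = 1 mm).
Layer 1000–620 hPa: Δp = 380 hPa = 38000 Pa, q̄ = 0.00962 kg/kg → 0.00962 × 38000 / 9.8 = 37.30 mm
Layer 620–580 hPa: Δp = 40 hPa = 4000 Pa, q̄ = 0.00253 kg/kg → 0.00253 × 4000 / 9.8 = 1.03 mm
Layer 580–490 hPa: Δp = 90 hPa = 9000 Pa, q̄ = 0.00244 kg/kg → 0.00244 × 9000 / 9.8 = 2.24 mm
Layer 490–450 hPa: Δp = 40 hPa = 4000 Pa, q̄ = 0.00153 kg/kg → 0.00153 × 4000 / 9.8 = 0.62 mm
Layer 450–250 hPa: Δp = 200 hPa = 20000 Pa, q̄ = 0.00257 kg/kg → 0.00257 × 20000 / 9.8 = 5.24 mm
PW = 37.30 + 1.03 + 2.24 + 0.62 + 5.24 = 46.43 ≈ 46.4 mm.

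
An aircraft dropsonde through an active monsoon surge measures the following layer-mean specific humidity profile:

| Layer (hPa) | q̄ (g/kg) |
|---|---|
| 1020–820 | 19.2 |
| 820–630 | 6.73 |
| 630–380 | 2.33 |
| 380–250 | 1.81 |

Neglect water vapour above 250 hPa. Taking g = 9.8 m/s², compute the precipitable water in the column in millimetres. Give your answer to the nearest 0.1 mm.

Precipitable water is the column-integrated vapour mass per unit area: PW = (1/g) Σ q̄ Δp, with q in kg/kg and Δp in Pa (1 kg/m² of water = 1 mm).
Layer 1020–820 hPa: Δp = 200 hPa = 20000 Pa, q̄ = 0.0192 kg/kg → 0.0192 × 20000 / 9.8 = 39.18 mm
Layer 820–630 hPa: Δp = 190 hPa = 19000 Pa, q̄ = 0.00673 kg/kg → 0.00673 × 19000 / 9.8 = 13.05 mm
Layer 630–380 hPa: Δp = 250 hPa = 25000 Pa, q̄ = 0.00233 kg/kg → 0.00233 × 25000 / 9.8 = 5.94 mm
Layer 380–250 hPa: Δp = 130 hPa = 13000 Pa, q̄ = 0.00181 kg/kg → 0.00181 × 13000 / 9.8 = 2.40 mm
PW = 39.18 + 13.05 + 5.94 + 2.40 = 60.57 ≈ 60.6 mm.

PW ≈ 60.6 mm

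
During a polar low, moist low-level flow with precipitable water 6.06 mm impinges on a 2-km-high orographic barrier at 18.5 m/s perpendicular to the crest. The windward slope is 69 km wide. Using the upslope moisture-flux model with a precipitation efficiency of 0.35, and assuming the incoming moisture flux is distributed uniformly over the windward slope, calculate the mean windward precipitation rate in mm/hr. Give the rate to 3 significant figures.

Incoming column moisture flux per unit ridge length: F = V × PW = 18.5 × 6.06 = 112.11 mm·m/s.
Spread over the 69 km slope with efficiency ε = 0.35: R = ε·F/W = 0.35 × 112.11 / 69000 m = 5.687e-04 mm/s.
R = 5.687e-04 × 3600 = 2.05 mm/hr.

R ≈ 2.05 mm/hr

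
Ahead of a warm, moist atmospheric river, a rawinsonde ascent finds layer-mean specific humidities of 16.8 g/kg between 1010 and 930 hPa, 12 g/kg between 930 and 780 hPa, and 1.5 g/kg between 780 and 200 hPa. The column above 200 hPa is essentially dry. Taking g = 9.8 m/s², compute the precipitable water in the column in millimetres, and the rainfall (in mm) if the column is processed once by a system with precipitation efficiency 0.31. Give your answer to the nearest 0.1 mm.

PW ≈ 41.0 mm; rainfall ≈ 12.7 mm

Precipitable water is the column-integrated vapour mass per unit area: PW = (1/g) Σ q̄ Δp, with q in kg/kg and Δp in Pa (1 kg/m² of water = 1 mm).
Layer 1010–930 hPa: Δp = 80 hPa = 8000 Pa, q̄ = 0.0168 kg/kg → 0.0168 × 8000 / 9.8 = 13.71 mm
Layer 930–780 hPa: Δp = 150 hPa = 15000 Pa, q̄ = 0.012 kg/kg → 0.012 × 15000 / 9.8 = 18.37 mm
Layer 780–200 hPa: Δp = 580 hPa = 58000 Pa, q̄ = 0.0015 kg/kg → 0.0015 × 58000 / 9.8 = 8.88 mm
PW = 13.71 + 18.37 + 8.88 = 40.96 ≈ 41.0 mm.
Rainfall = ε × PW = 0.31 × 41.0 = 12.7 mm.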